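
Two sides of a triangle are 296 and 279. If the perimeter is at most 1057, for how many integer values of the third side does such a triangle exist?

465

Triangle inequality: 17 < x < 575. Perimeter ≤ 1057 gives x ≤ 1057 − 296 − 279 = 482.
So 17 < x ≤ 482; integers 18 through 482: 465 values.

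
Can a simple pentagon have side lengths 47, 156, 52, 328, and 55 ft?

For a pentagon, each side must be shorter than the sum of the others.
Here the longest side is 328, but the remaining 4 sides sum to only 310.

No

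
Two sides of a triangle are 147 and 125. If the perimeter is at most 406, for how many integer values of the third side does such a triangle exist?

112

Triangle inequality: 22 < x < 272. Perimeter ≤ 406 gives x ≤ 406 − 147 − 125 = 134.
So 22 < x ≤ 134; integers 23 through 134: 112 values.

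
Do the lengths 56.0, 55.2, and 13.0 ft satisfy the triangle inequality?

Yes

The longest side is 56.0, and the other two sum to 68.2.
Since 68.2 > 56.0, the triangle inequality holds.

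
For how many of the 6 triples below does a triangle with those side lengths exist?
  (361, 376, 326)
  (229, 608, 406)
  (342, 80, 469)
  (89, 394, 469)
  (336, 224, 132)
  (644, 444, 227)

(326,361,376): 326+361 > 376 → valid
(229,406,608): 229+406 > 608 → valid
(80,342,469): 80+342 ≤ 469 → not valid
(89,394,469): 89+394 > 469 → valid
(132,224,336): 132+224 > 336 → valid
(227,444,644): 227+444 > 644 → valid
5 of the 6 triples form a triangle.

5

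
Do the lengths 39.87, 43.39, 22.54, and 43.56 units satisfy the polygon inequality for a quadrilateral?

Yes

A quadrilateral exists iff every side is shorter than the sum of the others — equivalently, the longest side is less than the sum of the rest.
Longest side 43.56 < 105.80 (sum of the remaining 3), so yes.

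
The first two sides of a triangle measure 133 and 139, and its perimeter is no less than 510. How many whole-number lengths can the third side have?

Triangle inequality: 6 < x < 272. Perimeter ≥ 510 gives x ≥ 510 − 133 − 139 = 238.
So 238 ≤ x < 272; integers 238 through 271: 34 values.

34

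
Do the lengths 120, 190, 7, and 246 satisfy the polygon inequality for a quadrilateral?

A quadrilateral exists iff every side is shorter than the sum of the others — equivalently, the longest side is less than the sum of the rest.
Longest side 246 < 317 (sum of the remaining 3), so yes.

Yes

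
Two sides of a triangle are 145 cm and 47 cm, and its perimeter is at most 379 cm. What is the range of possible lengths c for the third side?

98 < c ≤ 187 cm

Triangle inequality alone gives 98 < c < 192.
The perimeter condition gives c ≤ 379 − 145 − 47 = 187.
Intersecting the two: 98 < c ≤ 187.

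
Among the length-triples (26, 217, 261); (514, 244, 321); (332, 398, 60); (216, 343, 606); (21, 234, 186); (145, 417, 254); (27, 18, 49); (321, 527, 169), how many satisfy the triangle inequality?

1

(26,217,261): 26+217 ≤ 261 → not valid
(244,321,514): 244+321 > 514 → valid
(60,332,398): 60+332 ≤ 398 → not valid
(216,343,606): 216+343 ≤ 606 → not valid
(21,186,234): 21+186 ≤ 234 → not valid
(145,254,417): 145+254 ≤ 417 → not valid
(18,27,49): 18+27 ≤ 49 → not valid
(169,321,527): 169+321 ≤ 527 → not valid
1 of the 8 triples forms a triangle.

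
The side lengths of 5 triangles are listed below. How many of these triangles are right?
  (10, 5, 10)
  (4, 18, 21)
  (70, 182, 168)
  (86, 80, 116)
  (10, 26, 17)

(10,5,10): 5²+10² = 125 > 100 = 10² → acute
(4,18,21): 4²+18² = 340 < 441 = 21² → obtuse
(70,182,168): 70²+168² = 33124 = 182² → right
(86,80,116): 80²+86² = 13796 > 13456 = 116² → acute
(10,26,17): 10²+17² = 389 < 676 = 26² → obtuse
1 of the 5 is right.

1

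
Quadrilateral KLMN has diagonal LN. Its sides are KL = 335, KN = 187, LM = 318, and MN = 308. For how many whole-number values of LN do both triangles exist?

373

From triangle KLN: 148 < LN < 522.
From triangle MLN: 10 < LN < 626.
Intersection: 148 < LN < 522, so integers 149 through 521: 373 values.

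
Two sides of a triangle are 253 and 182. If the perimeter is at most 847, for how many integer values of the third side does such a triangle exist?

341

Triangle inequality: 71 < x < 435. Perimeter ≤ 847 gives x ≤ 847 − 253 − 182 = 412.
So 71 < x ≤ 412; integers 72 through 412: 341 values.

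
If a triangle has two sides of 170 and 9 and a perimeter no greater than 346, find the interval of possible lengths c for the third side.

161 < c ≤ 167

Triangle inequality alone gives 161 < c < 179.
The perimeter condition gives c ≤ 346 − 170 − 9 = 167.
Intersecting the two: 161 < c ≤ 167.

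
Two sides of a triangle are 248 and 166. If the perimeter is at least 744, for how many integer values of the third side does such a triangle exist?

Triangle inequality: 82 < x < 414. Perimeter ≥ 744 gives x ≥ 744 − 248 − 166 = 330.
So 330 ≤ x < 414; integers 330 through 413: 84 values.

84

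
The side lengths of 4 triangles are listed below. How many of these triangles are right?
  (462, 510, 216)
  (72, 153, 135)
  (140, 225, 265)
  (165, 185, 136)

3

(462,510,216): 216²+462² = 260100 = 510² → right
(72,153,135): 72²+135² = 23409 = 153² → right
(140,225,265): 140²+225² = 70225 = 265² → right
(165,185,136): 136²+165² = 45721 > 34225 = 185² → acute
3 of the 4 are right.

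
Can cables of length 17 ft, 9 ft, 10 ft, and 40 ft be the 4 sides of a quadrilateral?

No

For a quadrilateral, each side must be shorter than the sum of the others.
Here the longest side is 40, but the remaining 3 sides sum to only 36.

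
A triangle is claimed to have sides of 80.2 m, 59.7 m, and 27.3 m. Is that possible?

The longest side is 80.2, and the other two sum to 87.0.
Since 87.0 > 80.2, the triangle inequality holds.

Yes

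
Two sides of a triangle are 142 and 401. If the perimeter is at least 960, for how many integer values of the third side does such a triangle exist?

126

Triangle inequality: 259 < x < 543. Perimeter ≥ 960 gives x ≥ 960 − 142 − 401 = 417.
So 417 ≤ x < 543; integers 417 through 542: 126 values.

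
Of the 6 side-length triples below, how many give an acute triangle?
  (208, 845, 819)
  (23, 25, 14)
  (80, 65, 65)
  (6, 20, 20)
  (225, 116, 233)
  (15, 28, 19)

4

(208,845,819): 208²+819² = 714025 = 845² → right
(23,25,14): 14²+23² = 725 > 625 = 25² → acute
(80,65,65): 65²+65² = 8450 > 6400 = 80² → acute
(6,20,20): 6²+20² = 436 > 400 = 20² → acute
(225,116,233): 116²+225² = 64081 > 54289 = 233² → acute
(15,28,19): 15²+19² = 586 < 784 = 28² → obtuse
4 of the 6 are acute.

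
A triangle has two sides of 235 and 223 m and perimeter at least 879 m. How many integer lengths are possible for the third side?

Triangle inequality: 12 < x < 458. Perimeter ≥ 879 gives x ≥ 879 − 235 − 223 = 421.
So 421 ≤ x < 458; integers 421 through 457: 37 values.

37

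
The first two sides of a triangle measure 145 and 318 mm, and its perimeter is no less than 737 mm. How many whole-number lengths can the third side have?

189

Triangle inequality: 173 < x < 463. Perimeter ≥ 737 gives x ≥ 737 − 145 − 318 = 274.
So 274 ≤ x < 463; integers 274 through 462: 189 values.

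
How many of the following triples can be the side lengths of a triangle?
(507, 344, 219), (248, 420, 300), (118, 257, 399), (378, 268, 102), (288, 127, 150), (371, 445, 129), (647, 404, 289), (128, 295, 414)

(219,344,507): 219+344 > 507 → valid
(248,300,420): 248+300 > 420 → valid
(118,257,399): 118+257 ≤ 399 → not valid
(102,268,378): 102+268 ≤ 378 → not valid
(127,150,288): 127+150 ≤ 288 → not valid
(129,371,445): 129+371 > 445 → valid
(289,404,647): 289+404 > 647 → valid
(128,295,414): 128+295 > 414 → valid
5 of the 8 triples form a triangle.

5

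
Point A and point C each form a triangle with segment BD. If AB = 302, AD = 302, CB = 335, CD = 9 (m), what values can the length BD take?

326 < BD < 344

From triangle ABD: |302 − 302| < BD < 302 + 302, i.e. 0 < BD < 604.
From triangle CBD: 326 < BD < 344.
Both must hold, so BD lies in the intersection.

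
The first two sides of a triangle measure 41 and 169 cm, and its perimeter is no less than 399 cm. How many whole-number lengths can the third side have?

Triangle inequality: 128 < x < 210. Perimeter ≥ 399 gives x ≥ 399 − 41 − 169 = 189.
So 189 ≤ x < 210; integers 189 through 209: 21 values.

21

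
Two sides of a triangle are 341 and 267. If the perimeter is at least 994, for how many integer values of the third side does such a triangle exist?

Triangle inequality: 74 < x < 608. Perimeter ≥ 994 gives x ≥ 994 − 341 − 267 = 386.
So 386 ≤ x < 608; integers 386 through 607: 222 values.

222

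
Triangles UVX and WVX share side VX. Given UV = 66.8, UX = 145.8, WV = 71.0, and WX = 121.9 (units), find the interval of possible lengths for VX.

79.0 < VX < 192.9

From triangle UVX: |66.8 − 145.8| < VX < 66.8 + 145.8, i.e. 79.0 < VX < 212.6.
From triangle WVX: 50.9 < VX < 192.9.
Both must hold, so VX lies in the intersection.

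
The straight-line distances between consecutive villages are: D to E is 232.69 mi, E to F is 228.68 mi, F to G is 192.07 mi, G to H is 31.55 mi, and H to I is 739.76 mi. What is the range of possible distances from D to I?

54.77 ≤ DI ≤ 1424.75 mi

The maximum is all hops collinear in one direction: 232.69 + 228.68 + 192.07 + 31.55 + 739.76 = 1424.75.
The longest hop is 739.76; the others sum to 684.99. Folding the others back against it leaves at least 739.76 − 684.99 = 54.77.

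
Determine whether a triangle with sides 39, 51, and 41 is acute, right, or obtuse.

acute

Compare the square of the longest side to the sum of squares of the other two: 39² + 41² = 3202 > 2601 = 51².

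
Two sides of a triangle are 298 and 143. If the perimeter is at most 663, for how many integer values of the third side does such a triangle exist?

67

Triangle inequality: 155 < x < 441. Perimeter ≤ 663 gives x ≤ 663 − 298 − 143 = 222.
So 155 < x ≤ 222; integers 156 through 222: 67 values.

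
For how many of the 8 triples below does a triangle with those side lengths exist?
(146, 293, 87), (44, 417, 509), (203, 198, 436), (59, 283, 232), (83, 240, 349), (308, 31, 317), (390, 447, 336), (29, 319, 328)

4

(87,146,293): 87+146 ≤ 293 → not valid
(44,417,509): 44+417 ≤ 509 → not valid
(198,203,436): 198+203 ≤ 436 → not valid
(59,232,283): 59+232 > 283 → valid
(83,240,349): 83+240 ≤ 349 → not valid
(31,308,317): 31+308 > 317 → valid
(336,390,447): 336+390 > 447 → valid
(29,319,328): 29+319 > 328 → valid
4 of the 8 triples form a triangle.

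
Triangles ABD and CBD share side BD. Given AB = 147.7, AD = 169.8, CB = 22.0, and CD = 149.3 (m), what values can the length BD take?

127.3 < BD < 171.3

From triangle ABD: |147.7 − 169.8| < BD < 147.7 + 169.8, i.e. 22.1 < BD < 317.5.
From triangle CBD: 127.3 < BD < 171.3.
Both must hold, so BD lies in the intersection.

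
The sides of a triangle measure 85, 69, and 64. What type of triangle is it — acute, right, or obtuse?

Compare the square of the longest side to the sum of squares of the other two: 64² + 69² = 8857 > 7225 = 85².

acute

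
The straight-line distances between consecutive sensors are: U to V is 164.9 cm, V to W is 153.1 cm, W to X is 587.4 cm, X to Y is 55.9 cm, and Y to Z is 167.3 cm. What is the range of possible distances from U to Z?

The maximum is all hops collinear in one direction: 164.9 + 153.1 + 587.4 + 55.9 + 167.3 = 1128.6.
The longest hop is 587.4; the others sum to 541.2. Folding the others back against it leaves at least 587.4 − 541.2 = 46.2.

46.2 ≤ UZ ≤ 1128.6 cm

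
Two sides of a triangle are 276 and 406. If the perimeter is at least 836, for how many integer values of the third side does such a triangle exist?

528

Triangle inequality: 130 < x < 682. Perimeter ≥ 836 gives x ≥ 836 − 276 − 406 = 154.
So 154 ≤ x < 682; integers 154 through 681: 528 values.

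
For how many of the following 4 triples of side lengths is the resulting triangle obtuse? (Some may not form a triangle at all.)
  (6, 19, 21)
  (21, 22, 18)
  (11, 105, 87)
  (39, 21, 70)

(6,19,21): 6²+19² = 397 < 441 = 21² → obtuse
(21,22,18): 18²+21² = 765 > 484 = 22² → acute
(11,105,87): 11+87 ≤ 105, not a triangle
(39,21,70): 21+39 ≤ 70, not a triangle
1 of the 4 is obtuse.

1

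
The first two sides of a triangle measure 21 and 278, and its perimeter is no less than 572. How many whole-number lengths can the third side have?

26

Triangle inequality: 257 < x < 299. Perimeter ≥ 572 gives x ≥ 572 − 21 − 278 = 273.
So 273 ≤ x < 299; integers 273 through 298: 26 values.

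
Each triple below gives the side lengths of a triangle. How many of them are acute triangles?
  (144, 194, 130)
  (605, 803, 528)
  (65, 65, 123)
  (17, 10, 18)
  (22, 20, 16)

(144,194,130): 130²+144² = 37636 = 194² → right
(605,803,528): 528²+605² = 644809 = 803² → right
(65,65,123): 65²+65² = 8450 < 15129 = 123² → obtuse
(17,10,18): 10²+17² = 389 > 324 = 18² → acute
(22,20,16): 16²+20² = 656 > 484 = 22² → acute
2 of the 5 are acute.

2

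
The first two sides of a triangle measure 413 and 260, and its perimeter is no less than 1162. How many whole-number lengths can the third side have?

Triangle inequality: 153 < x < 673. Perimeter ≥ 1162 gives x ≥ 1162 − 413 − 260 = 489.
So 489 ≤ x < 673; integers 489 through 672: 184 values.

184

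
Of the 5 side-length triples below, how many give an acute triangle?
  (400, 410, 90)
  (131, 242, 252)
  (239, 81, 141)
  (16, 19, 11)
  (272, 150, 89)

2

(400,410,90): 90²+400² = 168100 = 410² → right
(131,242,252): 131²+242² = 75725 > 63504 = 252² → acute
(239,81,141): 81+141 ≤ 239, not a triangle
(16,19,11): 11²+16² = 377 > 361 = 19² → acute
(272,150,89): 89+150 ≤ 272, not a triangle
2 of the 5 are acute.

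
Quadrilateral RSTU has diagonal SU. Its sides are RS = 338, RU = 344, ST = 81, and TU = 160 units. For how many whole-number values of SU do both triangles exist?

161

From triangle RSU: 6 < SU < 682.
From triangle TSU: 79 < SU < 241.
Intersection: 79 < SU < 241, so integers 80 through 240: 161 values.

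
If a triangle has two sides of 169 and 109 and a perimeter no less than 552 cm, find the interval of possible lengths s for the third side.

274 ≤ s < 278 cm

Triangle inequality alone gives 60 < s < 278.
The perimeter condition gives s ≥ 552 − 169 − 109 = 274.
Intersecting the two: 274 ≤ s < 278.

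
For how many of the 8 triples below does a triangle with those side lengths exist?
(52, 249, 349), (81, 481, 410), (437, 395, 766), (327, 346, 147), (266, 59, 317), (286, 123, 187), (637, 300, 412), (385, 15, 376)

7

(52,249,349): 52+249 ≤ 349 → not valid
(81,410,481): 81+410 > 481 → valid
(395,437,766): 395+437 > 766 → valid
(147,327,346): 147+327 > 346 → valid
(59,266,317): 59+266 > 317 → valid
(123,187,286): 123+187 > 286 → valid
(300,412,637): 300+412 > 637 → valid
(15,376,385): 15+376 > 385 → valid
7 of the 8 triples form a triangle.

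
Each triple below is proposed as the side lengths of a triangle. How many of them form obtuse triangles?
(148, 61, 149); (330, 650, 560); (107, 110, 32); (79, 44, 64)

(148,61,149): 61²+148² = 25625 > 22201 = 149² → acute
(330,650,560): 330²+560² = 422500 = 650² → right
(107,110,32): 32²+107² = 12473 > 12100 = 110² → acute
(79,44,64): 44²+64² = 6032 < 6241 = 79² → obtuse
1 of the 4 is obtuse.

1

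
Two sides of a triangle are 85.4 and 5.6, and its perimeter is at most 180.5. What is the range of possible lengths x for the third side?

Triangle inequality alone gives 79.8 < x < 91.0.
The perimeter condition gives x ≤ 180.5 − 85.4 − 5.6 = 89.5.
Intersecting the two: 79.8 < x ≤ 89.5.

79.8 < x ≤ 89.5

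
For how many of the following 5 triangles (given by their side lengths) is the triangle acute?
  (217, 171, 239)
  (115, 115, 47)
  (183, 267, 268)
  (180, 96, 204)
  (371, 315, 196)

(217,171,239): 171²+217² = 76330 > 57121 = 239² → acute
(115,115,47): 47²+115² = 15434 > 13225 = 115² → acute
(183,267,268): 183²+267² = 104778 > 71824 = 268² → acute
(180,96,204): 96²+180² = 41616 = 204² → right
(371,315,196): 196²+315² = 137641 = 371² → right
3 of the 5 are acute.

3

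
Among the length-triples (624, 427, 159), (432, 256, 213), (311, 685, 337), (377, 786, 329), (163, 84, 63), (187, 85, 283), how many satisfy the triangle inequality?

1

(159,427,624): 159+427 ≤ 624 → not valid
(213,256,432): 213+256 > 432 → valid
(311,337,685): 311+337 ≤ 685 → not valid
(329,377,786): 329+377 ≤ 786 → not valid
(63,84,163): 63+84 ≤ 163 → not valid
(85,187,283): 85+187 ≤ 283 → not valid
1 of the 6 triples forms a triangle.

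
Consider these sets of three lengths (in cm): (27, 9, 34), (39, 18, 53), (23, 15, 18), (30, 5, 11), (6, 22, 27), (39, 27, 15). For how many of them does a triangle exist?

(9,27,34): 9+27 > 34 → valid
(18,39,53): 18+39 > 53 → valid
(15,18,23): 15+18 > 23 → valid
(5,11,30): 5+11 ≤ 30 → not valid
(6,22,27): 6+22 > 27 → valid
(15,27,39): 15+27 > 39 → valid
5 of the 6 triples form a triangle.

5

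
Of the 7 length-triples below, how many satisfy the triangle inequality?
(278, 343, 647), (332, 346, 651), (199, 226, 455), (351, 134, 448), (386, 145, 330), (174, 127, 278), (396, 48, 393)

(278,343,647): 278+343 ≤ 647 → not valid
(332,346,651): 332+346 > 651 → valid
(199,226,455): 199+226 ≤ 455 → not valid
(134,351,448): 134+351 > 448 → valid
(145,330,386): 145+330 > 386 → valid
(127,174,278): 127+174 > 278 → valid
(48,393,396): 48+393 > 396 → valid
5 of the 7 triples form a triangle.

5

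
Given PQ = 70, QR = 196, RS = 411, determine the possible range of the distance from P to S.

145 ≤ PS ≤ 677

The maximum is all hops collinear in one direction: 70 + 196 + 411 = 677.
The longest hop is 411; the others sum to 266. Folding the others back against it leaves at least 411 − 266 = 145.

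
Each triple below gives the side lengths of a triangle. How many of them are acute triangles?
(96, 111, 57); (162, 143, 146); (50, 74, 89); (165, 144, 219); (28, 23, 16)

4

(96,111,57): 57²+96² = 12465 > 12321 = 111² → acute
(162,143,146): 143²+146² = 41765 > 26244 = 162² → acute
(50,74,89): 50²+74² = 7976 > 7921 = 89² → acute
(165,144,219): 144²+165² = 47961 = 219² → right
(28,23,16): 16²+23² = 785 > 784 = 28² → acute
4 of the 5 are acute.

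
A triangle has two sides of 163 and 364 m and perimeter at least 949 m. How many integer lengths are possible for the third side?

Triangle inequality: 201 < x < 527. Perimeter ≥ 949 gives x ≥ 949 − 163 − 364 = 422.
So 422 ≤ x < 527; integers 422 through 526: 105 values.

105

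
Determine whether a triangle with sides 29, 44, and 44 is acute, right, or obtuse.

acute

Compare the square of the longest side to the sum of squares of the other two: 29² + 44² = 2777 > 1936 = 44².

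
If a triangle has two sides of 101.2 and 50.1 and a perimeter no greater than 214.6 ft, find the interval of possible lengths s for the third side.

51.1 < s ≤ 63.3 ft

Triangle inequality alone gives 51.1 < s < 151.3.
The perimeter condition gives s ≤ 214.6 − 101.2 − 50.1 = 63.3.
Intersecting the two: 51.1 < s ≤ 63.3.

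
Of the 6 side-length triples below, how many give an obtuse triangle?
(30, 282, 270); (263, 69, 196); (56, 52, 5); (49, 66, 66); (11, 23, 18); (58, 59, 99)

(30,282,270): 30²+270² = 73800 < 79524 = 282² → obtuse
(263,69,196): 69²+196² = 43177 < 69169 = 263² → obtuse
(56,52,5): 5²+52² = 2729 < 3136 = 56² → obtuse
(49,66,66): 49²+66² = 6757 > 4356 = 66² → acute
(11,23,18): 11²+18² = 445 < 529 = 23² → obtuse
(58,59,99): 58²+59² = 6845 < 9801 = 99² → obtuse
5 of the 6 are obtuse.

5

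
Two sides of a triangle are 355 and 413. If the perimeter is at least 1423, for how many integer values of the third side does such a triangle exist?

Triangle inequality: 58 < x < 768. Perimeter ≥ 1423 gives x ≥ 1423 − 355 − 413 = 655.
So 655 ≤ x < 768; integers 655 through 767: 113 values.

113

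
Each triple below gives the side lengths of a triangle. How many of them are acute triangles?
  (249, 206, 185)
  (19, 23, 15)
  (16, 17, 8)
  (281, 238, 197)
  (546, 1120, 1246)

4

(249,206,185): 185²+206² = 76661 > 62001 = 249² → acute
(19,23,15): 15²+19² = 586 > 529 = 23² → acute
(16,17,8): 8²+16² = 320 > 289 = 17² → acute
(281,238,197): 197²+238² = 95453 > 78961 = 281² → acute
(546,1120,1246): 546²+1120² = 1552516 = 1246² → right
4 of the 5 are acute.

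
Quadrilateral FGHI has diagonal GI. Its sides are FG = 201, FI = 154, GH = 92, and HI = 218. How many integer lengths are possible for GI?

183

From triangle FGI: 47 < GI < 355.
From triangle HGI: 126 < GI < 310.
Intersection: 126 < GI < 310, so integers 127 through 309: 183 values.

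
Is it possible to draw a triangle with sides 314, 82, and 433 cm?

The longest side is 433, but the other two sum to only 396.
396 < 433, so the triangle inequality fails.

No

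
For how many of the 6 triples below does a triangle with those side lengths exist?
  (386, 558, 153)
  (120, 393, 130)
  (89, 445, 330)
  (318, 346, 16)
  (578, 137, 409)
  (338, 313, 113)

1

(153,386,558): 153+386 ≤ 558 → not valid
(120,130,393): 120+130 ≤ 393 → not valid
(89,330,445): 89+330 ≤ 445 → not valid
(16,318,346): 16+318 ≤ 346 → not valid
(137,409,578): 137+409 ≤ 578 → not valid
(113,313,338): 113+313 > 338 → valid
1 of the 6 triples forms a triangle.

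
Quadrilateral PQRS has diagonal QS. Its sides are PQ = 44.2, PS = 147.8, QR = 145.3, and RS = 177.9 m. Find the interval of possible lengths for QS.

From triangle PQS: |44.2 − 147.8| < QS < 44.2 + 147.8, i.e. 103.6 < QS < 192.0.
From triangle RQS: 32.6 < QS < 323.2.
Both must hold, so QS lies in the intersection.

103.6 < QS < 192.0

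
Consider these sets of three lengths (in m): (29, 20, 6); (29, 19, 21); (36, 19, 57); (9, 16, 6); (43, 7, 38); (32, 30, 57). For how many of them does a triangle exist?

3

(6,20,29): 6+20 ≤ 29 → not valid
(19,21,29): 19+21 > 29 → valid
(19,36,57): 19+36 ≤ 57 → not valid
(6,9,16): 6+9 ≤ 16 → not valid
(7,38,43): 7+38 > 43 → valid
(30,32,57): 30+32 > 57 → valid
3 of the 6 triples form a triangle.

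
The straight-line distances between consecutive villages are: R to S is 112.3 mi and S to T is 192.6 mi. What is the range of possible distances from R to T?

By the triangle inequality, |112.3 − 192.6| ≤ RT ≤ 112.3 + 192.6.

80.3 ≤ RT ≤ 304.9 mi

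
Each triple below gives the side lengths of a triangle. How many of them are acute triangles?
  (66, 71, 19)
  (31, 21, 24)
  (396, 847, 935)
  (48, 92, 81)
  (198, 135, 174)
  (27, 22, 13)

3

(66,71,19): 19²+66² = 4717 < 5041 = 71² → obtuse
(31,21,24): 21²+24² = 1017 > 961 = 31² → acute
(396,847,935): 396²+847² = 874225 = 935² → right
(48,92,81): 48²+81² = 8865 > 8464 = 92² → acute
(198,135,174): 135²+174² = 48501 > 39204 = 198² → acute
(27,22,13): 13²+22² = 653 < 729 = 27² → obtuse
3 of the 6 are acute.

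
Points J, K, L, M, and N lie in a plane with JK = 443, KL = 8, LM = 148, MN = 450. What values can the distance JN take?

The maximum is all hops collinear in one direction: 443 + 8 + 148 + 450 = 1049.
The longest hop is 450; the others sum to 599. Since 450 ≤ 599, the path can fold back on itself completely, so the minimum distance is 0.

0 ≤ JN ≤ 1049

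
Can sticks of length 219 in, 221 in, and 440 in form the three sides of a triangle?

No

The two shorter sides sum to 440, exactly equal to the longest side 440.
That gives only a degenerate (flat) triangle — the inequality must be strict.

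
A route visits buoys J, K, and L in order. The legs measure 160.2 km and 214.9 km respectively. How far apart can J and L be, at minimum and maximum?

By the triangle inequality, |160.2 − 214.9| ≤ JL ≤ 160.2 + 214.9.

54.7 ≤ JL ≤ 375.1 km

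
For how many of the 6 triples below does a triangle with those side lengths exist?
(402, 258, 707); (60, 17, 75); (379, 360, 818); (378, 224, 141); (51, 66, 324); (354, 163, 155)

1

(258,402,707): 258+402 ≤ 707 → not valid
(17,60,75): 17+60 > 75 → valid
(360,379,818): 360+379 ≤ 818 → not valid
(141,224,378): 141+224 ≤ 378 → not valid
(51,66,324): 51+66 ≤ 324 → not valid
(155,163,354): 155+163 ≤ 354 → not valid
1 of the 6 triples forms a triangle.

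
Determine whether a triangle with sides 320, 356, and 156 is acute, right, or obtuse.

Compare the square of the longest side to the sum of squares of the other two: 156² + 320² = 126736 = 356².

right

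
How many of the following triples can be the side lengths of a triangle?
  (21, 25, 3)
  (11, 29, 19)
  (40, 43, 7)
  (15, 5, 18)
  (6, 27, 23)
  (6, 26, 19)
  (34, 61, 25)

4

(3,21,25): 3+21 ≤ 25 → not valid
(11,19,29): 11+19 > 29 → valid
(7,40,43): 7+40 > 43 → valid
(5,15,18): 5+15 > 18 → valid
(6,23,27): 6+23 > 27 → valid
(6,19,26): 6+19 ≤ 26 → not valid
(25,34,61): 25+34 ≤ 61 → not valid
4 of the 7 triples form a triangle.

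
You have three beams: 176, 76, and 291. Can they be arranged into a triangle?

No

The longest side is 291, but the other two sum to only 252.
252 < 291, so the triangle inequality fails.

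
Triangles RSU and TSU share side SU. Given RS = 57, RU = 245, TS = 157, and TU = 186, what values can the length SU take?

188 < SU < 302

From triangle RSU: |57 − 245| < SU < 57 + 245, i.e. 188 < SU < 302.
From triangle TSU: 29 < SU < 343.
Both must hold, so SU lies in the intersection.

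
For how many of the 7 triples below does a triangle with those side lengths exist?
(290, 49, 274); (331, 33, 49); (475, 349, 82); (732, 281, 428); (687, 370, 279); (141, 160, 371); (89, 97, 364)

(49,274,290): 49+274 > 290 → valid
(33,49,331): 33+49 ≤ 331 → not valid
(82,349,475): 82+349 ≤ 475 → not valid
(281,428,732): 281+428 ≤ 732 → not valid
(279,370,687): 279+370 ≤ 687 → not valid
(141,160,371): 141+160 ≤ 371 → not valid
(89,97,364): 89+97 ≤ 364 → not valid
1 of the 7 triples forms a triangle.

1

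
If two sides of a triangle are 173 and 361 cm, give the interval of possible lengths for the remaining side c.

By the triangle inequality, c must be less than 173 + 361 = 534 and greater than |173 − 361| = 188.

188 < c < 534 (cm)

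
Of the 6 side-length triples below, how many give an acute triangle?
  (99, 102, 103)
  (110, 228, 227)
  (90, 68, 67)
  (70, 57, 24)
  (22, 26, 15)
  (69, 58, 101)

(99,102,103): 99²+102² = 20205 > 10609 = 103² → acute
(110,228,227): 110²+227² = 63629 > 51984 = 228² → acute
(90,68,67): 67²+68² = 9113 > 8100 = 90² → acute
(70,57,24): 24²+57² = 3825 < 4900 = 70² → obtuse
(22,26,15): 15²+22² = 709 > 676 = 26² → acute
(69,58,101): 58²+69² = 8125 < 10201 = 101² → obtuse
4 of the 6 are acute.

4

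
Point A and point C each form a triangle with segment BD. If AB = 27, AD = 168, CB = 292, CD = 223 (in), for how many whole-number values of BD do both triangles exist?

53

From triangle ABD: 141 < BD < 195.
From triangle CBD: 69 < BD < 515.
Intersection: 141 < BD < 195, so integers 142 through 194: 53 values.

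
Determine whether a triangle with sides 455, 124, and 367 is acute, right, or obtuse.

Compare the square of the longest side to the sum of squares of the other two: 124² + 367² = 150065 < 207025 = 455².

obtuse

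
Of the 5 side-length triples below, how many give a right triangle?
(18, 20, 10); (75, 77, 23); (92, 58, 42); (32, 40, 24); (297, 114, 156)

(18,20,10): 10²+18² = 424 > 400 = 20² → acute
(75,77,23): 23²+75² = 6154 > 5929 = 77² → acute
(92,58,42): 42²+58² = 5128 < 8464 = 92² → obtuse
(32,40,24): 24²+32² = 1600 = 40² → right
(297,114,156): 114+156 ≤ 297, not a triangle
1 of the 5 is right.

1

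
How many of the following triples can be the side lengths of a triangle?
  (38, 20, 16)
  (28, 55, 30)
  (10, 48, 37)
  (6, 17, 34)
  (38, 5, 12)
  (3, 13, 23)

(16,20,38): 16+20 ≤ 38 → not valid
(28,30,55): 28+30 > 55 → valid
(10,37,48): 10+37 ≤ 48 → not valid
(6,17,34): 6+17 ≤ 34 → not valid
(5,12,38): 5+12 ≤ 38 → not valid
(3,13,23): 3+13 ≤ 23 → not valid
1 of the 6 triples forms a triangle.

1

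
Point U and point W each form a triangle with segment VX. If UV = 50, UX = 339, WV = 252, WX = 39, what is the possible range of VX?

From triangle UVX: |50 − 339| < VX < 50 + 339, i.e. 289 < VX < 389.
From triangle WVX: 213 < VX < 291.
Both must hold, so VX lies in the intersection.

289 < VX < 291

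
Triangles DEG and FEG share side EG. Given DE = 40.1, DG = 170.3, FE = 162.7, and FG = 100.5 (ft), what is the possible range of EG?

From triangle DEG: |40.1 − 170.3| < EG < 40.1 + 170.3, i.e. 130.2 < EG < 210.4.
From triangle FEG: 62.2 < EG < 263.2.
Both must hold, so EG lies in the intersection.

130.2 < EG < 210.4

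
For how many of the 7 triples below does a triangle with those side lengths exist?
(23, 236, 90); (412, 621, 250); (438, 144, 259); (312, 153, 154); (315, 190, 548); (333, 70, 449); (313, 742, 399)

1

(23,90,236): 23+90 ≤ 236 → not valid
(250,412,621): 250+412 > 621 → valid
(144,259,438): 144+259 ≤ 438 → not valid
(153,154,312): 153+154 ≤ 312 → not valid
(190,315,548): 190+315 ≤ 548 → not valid
(70,333,449): 70+333 ≤ 449 → not valid
(313,399,742): 313+399 ≤ 742 → not valid
1 of the 7 triples forms a triangle.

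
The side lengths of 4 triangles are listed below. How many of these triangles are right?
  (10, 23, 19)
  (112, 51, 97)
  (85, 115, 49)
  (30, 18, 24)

1

(10,23,19): 10²+19² = 461 < 529 = 23² → obtuse
(112,51,97): 51²+97² = 12010 < 12544 = 112² → obtuse
(85,115,49): 49²+85² = 9626 < 13225 = 115² → obtuse
(30,18,24): 18²+24² = 900 = 30² → right
1 of the 4 is right.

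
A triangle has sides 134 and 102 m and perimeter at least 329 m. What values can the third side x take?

93 ≤ x < 236

Triangle inequality alone gives 32 < x < 236.
The perimeter condition gives x ≥ 329 − 134 − 102 = 93.
Intersecting the two: 93 ≤ x < 236.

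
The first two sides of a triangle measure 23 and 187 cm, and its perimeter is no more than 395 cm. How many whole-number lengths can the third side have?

Triangle inequality: 164 < x < 210. Perimeter ≤ 395 gives x ≤ 395 − 23 − 187 = 185.
So 164 < x ≤ 185; integers 165 through 185: 21 values.

21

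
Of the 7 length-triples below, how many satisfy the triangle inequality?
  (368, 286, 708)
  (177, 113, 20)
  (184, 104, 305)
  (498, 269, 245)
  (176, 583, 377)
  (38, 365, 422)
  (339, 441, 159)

(286,368,708): 286+368 ≤ 708 → not valid
(20,113,177): 20+113 ≤ 177 → not valid
(104,184,305): 104+184 ≤ 305 → not valid
(245,269,498): 245+269 > 498 → valid
(176,377,583): 176+377 ≤ 583 → not valid
(38,365,422): 38+365 ≤ 422 → not valid
(159,339,441): 159+339 > 441 → valid
2 of the 7 triples form a triangle.

2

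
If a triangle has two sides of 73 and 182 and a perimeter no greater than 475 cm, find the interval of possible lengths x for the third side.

109 < x ≤ 220

Triangle inequality alone gives 109 < x < 255.
The perimeter condition gives x ≤ 475 − 73 − 182 = 220.
Intersecting the two: 109 < x ≤ 220.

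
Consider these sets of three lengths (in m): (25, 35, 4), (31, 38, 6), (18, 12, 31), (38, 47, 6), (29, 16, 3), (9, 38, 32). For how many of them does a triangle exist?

(4,25,35): 4+25 ≤ 35 → not valid
(6,31,38): 6+31 ≤ 38 → not valid
(12,18,31): 12+18 ≤ 31 → not valid
(6,38,47): 6+38 ≤ 47 → not valid
(3,16,29): 3+16 ≤ 29 → not valid
(9,32,38): 9+32 > 38 → valid
1 of the 6 triples forms a triangle.

1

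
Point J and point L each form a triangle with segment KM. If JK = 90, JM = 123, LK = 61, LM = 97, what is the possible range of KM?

From triangle JKM: |90 − 123| < KM < 90 + 123, i.e. 33 < KM < 213.
From triangle LKM: 36 < KM < 158.
Both must hold, so KM lies in the intersection.

36 < KM < 158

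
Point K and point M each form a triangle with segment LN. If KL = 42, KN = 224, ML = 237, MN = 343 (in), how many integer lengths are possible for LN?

From triangle KLN: 182 < LN < 266.
From triangle MLN: 106 < LN < 580.
Intersection: 182 < LN < 266, so integers 183 through 265: 83 values.

83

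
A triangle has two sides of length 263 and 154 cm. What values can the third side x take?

109 < x < 417

By the triangle inequality, x must be less than 263 + 154 = 417 and greater than |263 − 154| = 109.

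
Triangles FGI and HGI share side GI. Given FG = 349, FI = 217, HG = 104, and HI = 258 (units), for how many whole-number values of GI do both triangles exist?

207

From triangle FGI: 132 < GI < 566.
From triangle HGI: 154 < GI < 362.
Intersection: 154 < GI < 362, so integers 155 through 361: 207 values.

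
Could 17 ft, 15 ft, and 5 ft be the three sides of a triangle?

The longest side is 17, and the other two sum to 20.
Since 20 > 17, the triangle inequality holds.

Yes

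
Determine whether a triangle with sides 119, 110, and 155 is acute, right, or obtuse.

Compare the square of the longest side to the sum of squares of the other two: 110² + 119² = 26261 > 24025 = 155².

acute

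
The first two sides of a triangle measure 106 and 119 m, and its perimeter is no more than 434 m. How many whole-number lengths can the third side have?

Triangle inequality: 13 < x < 225. Perimeter ≤ 434 gives x ≤ 434 − 106 − 119 = 209.
So 13 < x ≤ 209; integers 14 through 209: 196 values.

196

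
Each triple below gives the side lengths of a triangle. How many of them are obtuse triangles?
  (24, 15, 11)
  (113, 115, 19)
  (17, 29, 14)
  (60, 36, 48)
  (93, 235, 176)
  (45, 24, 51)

4

(24,15,11): 11²+15² = 346 < 576 = 24² → obtuse
(113,115,19): 19²+113² = 13130 < 13225 = 115² → obtuse
(17,29,14): 14²+17² = 485 < 841 = 29² → obtuse
(60,36,48): 36²+48² = 3600 = 60² → right
(93,235,176): 93²+176² = 39625 < 55225 = 235² → obtuse
(45,24,51): 24²+45² = 2601 = 51² → right
4 of the 6 are obtuse.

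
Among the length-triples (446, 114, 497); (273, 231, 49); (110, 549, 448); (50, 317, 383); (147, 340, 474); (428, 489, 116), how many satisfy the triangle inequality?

(114,446,497): 114+446 > 497 → valid
(49,231,273): 49+231 > 273 → valid
(110,448,549): 110+448 > 549 → valid
(50,317,383): 50+317 ≤ 383 → not valid
(147,340,474): 147+340 > 474 → valid
(116,428,489): 116+428 > 489 → valid
5 of the 6 triples form a triangle.

5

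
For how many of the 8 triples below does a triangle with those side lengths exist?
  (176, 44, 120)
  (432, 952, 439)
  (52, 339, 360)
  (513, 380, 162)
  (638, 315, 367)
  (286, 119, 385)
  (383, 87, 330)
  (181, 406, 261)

(44,120,176): 44+120 ≤ 176 → not valid
(432,439,952): 432+439 ≤ 952 → not valid
(52,339,360): 52+339 > 360 → valid
(162,380,513): 162+380 > 513 → valid
(315,367,638): 315+367 > 638 → valid
(119,286,385): 119+286 > 385 → valid
(87,330,383): 87+330 > 383 → valid
(181,261,406): 181+261 > 406 → valid
6 of the 8 triples form a triangle.

6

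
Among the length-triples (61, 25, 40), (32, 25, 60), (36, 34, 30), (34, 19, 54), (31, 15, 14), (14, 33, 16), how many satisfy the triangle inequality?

2

(25,40,61): 25+40 > 61 → valid
(25,32,60): 25+32 ≤ 60 → not valid
(30,34,36): 30+34 > 36 → valid
(19,34,54): 19+34 ≤ 54 → not valid
(14,15,31): 14+15 ≤ 31 → not valid
(14,16,33): 14+16 ≤ 33 → not valid
2 of the 6 triples form a triangle.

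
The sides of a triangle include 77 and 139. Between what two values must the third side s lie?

By the triangle inequality, s must be less than 77 + 139 = 216 and greater than |77 − 139| = 62.

62 < s < 216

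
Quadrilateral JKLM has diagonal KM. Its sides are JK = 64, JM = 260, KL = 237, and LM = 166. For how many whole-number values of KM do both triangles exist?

127

From triangle JKM: 196 < KM < 324.
From triangle LKM: 71 < KM < 403.
Intersection: 196 < KM < 324, so integers 197 through 323: 127 values.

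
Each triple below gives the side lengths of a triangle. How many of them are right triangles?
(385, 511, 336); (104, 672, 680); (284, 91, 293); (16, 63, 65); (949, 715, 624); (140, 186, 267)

4

(385,511,336): 336²+385² = 261121 = 511² → right
(104,672,680): 104²+672² = 462400 = 680² → right
(284,91,293): 91²+284² = 88937 > 85849 = 293² → acute
(16,63,65): 16²+63² = 4225 = 65² → right
(949,715,624): 624²+715² = 900601 = 949² → right
(140,186,267): 140²+186² = 54196 < 71289 = 267² → obtuse
4 of the 6 are right.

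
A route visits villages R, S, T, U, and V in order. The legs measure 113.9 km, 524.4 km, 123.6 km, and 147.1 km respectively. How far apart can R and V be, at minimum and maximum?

139.8 ≤ RV ≤ 909.0 km

The maximum is all hops collinear in one direction: 113.9 + 524.4 + 123.6 + 147.1 = 909.0.
The longest hop is 524.4; the others sum to 384.6. Folding the others back against it leaves at least 524.4 − 384.6 = 139.8.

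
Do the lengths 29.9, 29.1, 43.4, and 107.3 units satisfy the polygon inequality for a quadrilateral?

No

For a quadrilateral, each side must be shorter than the sum of the others.
Here the longest side is 107.3, but the remaining 3 sides sum to only 102.4.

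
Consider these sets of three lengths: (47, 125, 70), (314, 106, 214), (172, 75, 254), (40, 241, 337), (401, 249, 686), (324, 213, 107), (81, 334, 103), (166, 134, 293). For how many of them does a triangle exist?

2

(47,70,125): 47+70 ≤ 125 → not valid
(106,214,314): 106+214 > 314 → valid
(75,172,254): 75+172 ≤ 254 → not valid
(40,241,337): 40+241 ≤ 337 → not valid
(249,401,686): 249+401 ≤ 686 → not valid
(107,213,324): 107+213 ≤ 324 → not valid
(81,103,334): 81+103 ≤ 334 → not valid
(134,166,293): 134+166 > 293 → valid
2 of the 8 triples form a triangle.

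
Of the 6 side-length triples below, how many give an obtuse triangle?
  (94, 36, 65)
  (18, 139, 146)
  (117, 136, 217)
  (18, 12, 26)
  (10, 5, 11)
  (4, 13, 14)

(94,36,65): 36²+65² = 5521 < 8836 = 94² → obtuse
(18,139,146): 18²+139² = 19645 < 21316 = 146² → obtuse
(117,136,217): 117²+136² = 32185 < 47089 = 217² → obtuse
(18,12,26): 12²+18² = 468 < 676 = 26² → obtuse
(10,5,11): 5²+10² = 125 > 121 = 11² → acute
(4,13,14): 4²+13² = 185 < 196 = 14² → obtuse
5 of the 6 are obtuse.

5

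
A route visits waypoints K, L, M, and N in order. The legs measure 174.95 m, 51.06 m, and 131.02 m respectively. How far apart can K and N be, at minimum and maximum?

The maximum is all hops collinear in one direction: 174.95 + 51.06 + 131.02 = 357.03.
The longest hop is 174.95; the others sum to 182.08. Since 174.95 ≤ 182.08, the path can fold back on itself completely, so the minimum distance is 0.

0 ≤ KN ≤ 357.03 m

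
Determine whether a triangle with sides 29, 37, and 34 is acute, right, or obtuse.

Compare the square of the longest side to the sum of squares of the other two: 29² + 34² = 1997 > 1369 = 37².

acute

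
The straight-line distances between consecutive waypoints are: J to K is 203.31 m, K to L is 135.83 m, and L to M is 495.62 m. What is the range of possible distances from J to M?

The maximum is all hops collinear in one direction: 203.31 + 135.83 + 495.62 = 834.76.
The longest hop is 495.62; the others sum to 339.14. Folding the others back against it leaves at least 495.62 − 339.14 = 156.48.

156.48 ≤ JM ≤ 834.76 m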